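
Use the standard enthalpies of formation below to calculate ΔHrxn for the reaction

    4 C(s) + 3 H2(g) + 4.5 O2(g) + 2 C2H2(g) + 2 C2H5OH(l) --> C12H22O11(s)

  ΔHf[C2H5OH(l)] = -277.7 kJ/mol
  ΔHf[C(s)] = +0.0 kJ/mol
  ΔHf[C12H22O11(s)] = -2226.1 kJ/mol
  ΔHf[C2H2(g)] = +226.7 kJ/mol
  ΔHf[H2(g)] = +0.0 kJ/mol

ΔHrxn = -2124.1 kJ/mol

Products: 1·(-2226.1) = -2226.1
Reactants: 4·(+0.0) + 3·(+0.0) + 9/2·(+0.0) + 2·(+226.7) + 2·(-277.7) = -102.0
ΔHrxn = (-2226.1) − (-102.0) = -2124.1 kJ/mol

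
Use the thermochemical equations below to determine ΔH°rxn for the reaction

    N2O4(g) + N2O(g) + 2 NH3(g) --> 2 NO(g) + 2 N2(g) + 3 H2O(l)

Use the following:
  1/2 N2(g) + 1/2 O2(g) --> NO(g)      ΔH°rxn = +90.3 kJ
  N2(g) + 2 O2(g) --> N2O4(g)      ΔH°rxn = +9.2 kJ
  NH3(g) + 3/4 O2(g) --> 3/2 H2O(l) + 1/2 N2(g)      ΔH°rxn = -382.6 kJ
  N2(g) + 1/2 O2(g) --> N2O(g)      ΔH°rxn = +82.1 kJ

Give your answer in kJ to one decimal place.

ΔH°rxn = -675.9 kJ

equation 1 × 2: (2)·(+90.3) = +180.6 kJ
equation 2 reversed: -9.2 kJ
equation 3 × 2: (2)·(-382.6) = -765.2 kJ
equation 4 reversed: -82.1 kJ
Summing the manipulated equations, ΔH°rxn = (+180.6) + (-9.2) + (-765.2) + (-82.1) = -675.9 kJ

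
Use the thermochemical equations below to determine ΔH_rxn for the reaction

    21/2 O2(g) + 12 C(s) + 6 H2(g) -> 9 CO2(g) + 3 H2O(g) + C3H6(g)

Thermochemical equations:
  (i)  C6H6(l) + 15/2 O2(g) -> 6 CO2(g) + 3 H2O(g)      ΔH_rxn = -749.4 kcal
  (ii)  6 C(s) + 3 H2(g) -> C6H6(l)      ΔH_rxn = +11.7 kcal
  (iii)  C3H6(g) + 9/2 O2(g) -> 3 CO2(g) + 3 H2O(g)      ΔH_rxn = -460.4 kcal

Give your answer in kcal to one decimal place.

(i) × 2: (2)·(-749.4) = -1498.8 kcal
(ii) × 2: (2)·(+11.7) = +23.4 kcal
(iii) reversed: +460.4 kcal
ΔH_rxn = (2)·(-749.4) + (2)·(+11.7) + (-1)·(-460.4) = -1015.0 kcal

ΔH_rxn = -1015.0 kcal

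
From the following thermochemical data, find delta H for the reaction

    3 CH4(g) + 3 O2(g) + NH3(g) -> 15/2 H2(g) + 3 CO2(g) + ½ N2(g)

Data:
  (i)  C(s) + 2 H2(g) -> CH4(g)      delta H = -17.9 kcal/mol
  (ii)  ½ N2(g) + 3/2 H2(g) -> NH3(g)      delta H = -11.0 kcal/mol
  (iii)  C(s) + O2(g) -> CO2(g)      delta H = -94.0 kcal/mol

(i) reversed and × 3: (-3)·(-17.9) = +53.7 kcal/mol
(ii) reversed: +11.0 kcal/mol
(iii) × 3: (3)·(-94.0) = -282.0 kcal/mol
delta H = (+53.7) + (+11.0) + (-282.0) = -217.3 kcal/mol

delta H = -217.3 kcal/mol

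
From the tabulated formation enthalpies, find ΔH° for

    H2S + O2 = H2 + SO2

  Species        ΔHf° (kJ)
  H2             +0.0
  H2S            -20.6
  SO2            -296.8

ΔH° = -276.2 kJ

Products: 1·(+0.0) + 1·(-296.8) = -296.8
Reactants: 1·(-20.6) + 1·(+0.0) = -20.6
ΔH° = (-296.8) − (-20.6) = -276.2 kJ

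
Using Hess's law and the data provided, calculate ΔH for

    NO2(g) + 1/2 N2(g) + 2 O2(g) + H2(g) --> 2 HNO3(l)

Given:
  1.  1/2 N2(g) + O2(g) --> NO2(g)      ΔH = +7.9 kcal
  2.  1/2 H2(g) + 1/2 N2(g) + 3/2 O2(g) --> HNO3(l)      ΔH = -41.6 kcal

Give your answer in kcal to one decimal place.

eq. 1 reversed (reverse to put NO2(g) on the reactant side): -7.9 kcal
eq. 2 × 2 (scale by 2 for the 2 HNO3(l)): (2)·(-41.6) = -83.2 kcal
ΔH = (-7.9) + (-83.2) = -91.1 kcal

ΔH = -91.1 kcal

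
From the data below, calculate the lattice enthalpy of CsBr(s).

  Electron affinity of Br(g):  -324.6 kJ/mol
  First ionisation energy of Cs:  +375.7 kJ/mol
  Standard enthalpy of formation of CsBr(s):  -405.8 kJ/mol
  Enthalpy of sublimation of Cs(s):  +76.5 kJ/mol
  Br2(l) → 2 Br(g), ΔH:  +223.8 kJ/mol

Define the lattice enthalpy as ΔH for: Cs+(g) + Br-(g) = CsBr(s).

ΔHf° = 1·ΔHsub + 1·(ΣIE) + 1/2·D(Br2) + 1·EA + U
-405.8 = 1·(+76.5) + 1·(+375.7) + 1/2·(+223.8) + 1·(-324.6) + U
U = -405.8 − (+239.5) = -645.3 kJ/mol

U = -645.3 kJ/mol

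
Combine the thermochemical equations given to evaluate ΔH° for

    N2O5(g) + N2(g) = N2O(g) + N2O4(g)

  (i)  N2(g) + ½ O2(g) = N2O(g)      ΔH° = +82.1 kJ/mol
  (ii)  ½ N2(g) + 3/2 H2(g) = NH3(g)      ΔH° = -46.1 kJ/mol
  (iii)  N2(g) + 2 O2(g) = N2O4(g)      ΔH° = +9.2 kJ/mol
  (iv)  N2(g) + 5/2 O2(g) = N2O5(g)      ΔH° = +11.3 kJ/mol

ΔH° = 80.0 kJ/mol

(i) as written: +82.1 kJ/mol
(ii): not needed.
(iii) as written: +9.2 kJ/mol
(iv) reversed: -11.3 kJ/mol
ΔH° = (1)·(+82.1) + (1)·(+9.2) + (-1)·(+11.3) = 80.0 kJ/mol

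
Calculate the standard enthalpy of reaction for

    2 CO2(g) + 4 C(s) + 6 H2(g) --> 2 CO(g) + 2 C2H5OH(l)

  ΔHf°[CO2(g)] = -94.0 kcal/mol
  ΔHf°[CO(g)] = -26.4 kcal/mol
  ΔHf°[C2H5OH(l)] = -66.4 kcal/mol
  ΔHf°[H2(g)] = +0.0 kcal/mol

ΔH°rxn = 2.4 kcal/mol

Products: 2·(-26.4) + 2·(-66.4) = -185.6
Reactants: 2·(-94.0) + 4·(+0.0) + 6·(+0.0) = -188.0
ΔH°rxn = (-185.6) − (-188.0) = 2.4 kcal/mol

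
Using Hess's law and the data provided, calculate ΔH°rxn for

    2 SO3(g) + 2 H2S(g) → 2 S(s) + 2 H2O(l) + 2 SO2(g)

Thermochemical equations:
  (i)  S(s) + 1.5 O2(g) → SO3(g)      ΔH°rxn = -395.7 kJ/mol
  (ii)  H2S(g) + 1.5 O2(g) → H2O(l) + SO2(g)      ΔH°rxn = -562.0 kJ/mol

(i) reversed and × 2 (reverse to put SO3(g) on the reactant side; scale by 2 for the 2 SO3(g)): (-2)·(-395.7) = +791.4 kJ/mol
(ii) × 2 (scale by 2 for the 2 H2S(g)): (2)·(-562.0) = -1124.0 kJ/mol
ΔH°rxn = (+791.4) + (-1124.0) = -332.6 kJ/mol

ΔH°rxn = -332.6 kJ/mol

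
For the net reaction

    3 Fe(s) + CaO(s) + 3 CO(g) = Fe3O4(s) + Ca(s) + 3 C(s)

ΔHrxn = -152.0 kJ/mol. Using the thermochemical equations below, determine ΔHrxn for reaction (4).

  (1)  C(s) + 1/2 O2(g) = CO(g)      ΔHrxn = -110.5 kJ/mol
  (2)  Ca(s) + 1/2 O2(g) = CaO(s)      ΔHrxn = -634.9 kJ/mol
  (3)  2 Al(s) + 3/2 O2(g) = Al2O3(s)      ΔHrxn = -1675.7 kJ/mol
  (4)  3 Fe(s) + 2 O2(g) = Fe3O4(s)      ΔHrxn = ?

(1) reversed and × 3: (-3)·(-110.5) = +331.5 kJ/mol
(2) reversed: +634.9 kJ/mol
(3): not needed.
(4) as written: contributes x
-152.0 = (+331.5) + (+634.9) + x
x = (-152.0 − (+966.4)) / (1) = -1118.4 kJ/mol

ΔHrxn = -1118.4 kJ/mol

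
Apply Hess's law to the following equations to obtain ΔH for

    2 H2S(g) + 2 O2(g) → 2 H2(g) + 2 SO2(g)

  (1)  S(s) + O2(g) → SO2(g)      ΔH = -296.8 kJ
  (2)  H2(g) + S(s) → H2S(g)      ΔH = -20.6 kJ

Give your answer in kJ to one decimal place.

(1) × 2: (2)·(-296.8) = -593.6 kJ
(2) reversed and × 2: (-2)·(-20.6) = +41.2 kJ
By Hess's law, ΔH = (-593.6) + (+41.2) = -552.4 kJ

ΔH = -552.4 kJ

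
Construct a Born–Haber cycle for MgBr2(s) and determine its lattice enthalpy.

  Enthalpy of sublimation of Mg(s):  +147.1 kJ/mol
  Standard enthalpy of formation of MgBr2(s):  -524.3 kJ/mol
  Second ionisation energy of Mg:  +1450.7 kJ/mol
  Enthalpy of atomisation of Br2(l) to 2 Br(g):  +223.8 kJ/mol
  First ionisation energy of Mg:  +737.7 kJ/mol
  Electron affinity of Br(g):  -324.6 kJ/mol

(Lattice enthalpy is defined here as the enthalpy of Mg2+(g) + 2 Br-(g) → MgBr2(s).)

ΔHf° = 1·ΔHsub + 1·(ΣIE) + 1·D(Br2) + 2·EA + U
-524.3 = 1·(+147.1) + 1·(+2188.4) + 1·(+223.8) + 2·(-324.6) + U
U = -524.3 − (+1910.1) = -2434.4 kJ/mol

U = -2434.4 kJ/mol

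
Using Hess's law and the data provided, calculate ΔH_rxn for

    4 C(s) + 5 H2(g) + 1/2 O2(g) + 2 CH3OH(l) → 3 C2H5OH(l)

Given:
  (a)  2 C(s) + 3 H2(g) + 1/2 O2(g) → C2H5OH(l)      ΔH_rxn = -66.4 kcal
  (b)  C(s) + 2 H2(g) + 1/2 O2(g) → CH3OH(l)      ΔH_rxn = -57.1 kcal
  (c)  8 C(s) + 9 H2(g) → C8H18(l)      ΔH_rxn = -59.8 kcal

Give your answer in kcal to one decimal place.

(a) × 3 (scale by 3 for the 3 C2H5OH(l)): (3)·(-66.4) = -199.2 kcal
(b) reversed and × 2 (reverse to put CH3OH(l) on the reactant side; ×2 to match 2 CH3OH(l) in the target): (-2)·(-57.1) = +114.2 kcal
(c): not needed (C8H18(l) appears nowhere else).
Combining the equations, ΔH_rxn = (3)·(-66.4) + (-2)·(-57.1) = -85.0 kcal

ΔH_rxn = -85.0 kcal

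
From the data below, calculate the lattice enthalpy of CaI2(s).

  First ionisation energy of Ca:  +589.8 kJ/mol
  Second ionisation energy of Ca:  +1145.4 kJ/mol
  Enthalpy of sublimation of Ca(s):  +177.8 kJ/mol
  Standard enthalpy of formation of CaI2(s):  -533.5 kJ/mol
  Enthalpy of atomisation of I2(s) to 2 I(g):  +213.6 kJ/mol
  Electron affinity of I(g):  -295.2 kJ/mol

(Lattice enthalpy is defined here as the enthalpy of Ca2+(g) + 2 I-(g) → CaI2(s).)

U = -2069.7 kJ/mol

ΔHf° = 1·ΔHsub + 1·(ΣIE) + 1·D(I2) + 2·EA + U
-533.5 = 1·(+177.8) + 1·(+1735.2) + 1·(+213.6) + 2·(-295.2) + U
U = -533.5 − (+1536.2) = -2069.7 kJ/mol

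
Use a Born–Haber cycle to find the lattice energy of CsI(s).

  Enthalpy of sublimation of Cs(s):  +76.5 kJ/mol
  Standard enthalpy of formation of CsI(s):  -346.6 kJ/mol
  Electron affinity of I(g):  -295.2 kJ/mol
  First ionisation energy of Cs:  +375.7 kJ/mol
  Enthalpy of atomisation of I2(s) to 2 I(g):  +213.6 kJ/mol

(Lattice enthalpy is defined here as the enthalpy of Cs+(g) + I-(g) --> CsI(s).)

U = -610.4 kJ/mol

ΔHf° = 1·ΔHsub + 1·(ΣIE) + 1/2·D(I2) + 1·EA + U
-346.6 = 1·(+76.5) + 1·(+375.7) + 1/2·(+213.6) + 1·(-295.2) + U
U = -346.6 − (+263.8) = -610.4 kJ/mol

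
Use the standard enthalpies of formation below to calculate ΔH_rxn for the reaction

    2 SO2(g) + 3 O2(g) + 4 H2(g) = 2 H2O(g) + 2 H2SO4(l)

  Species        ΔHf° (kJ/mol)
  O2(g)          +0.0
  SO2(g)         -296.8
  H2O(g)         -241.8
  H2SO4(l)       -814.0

ΔH_rxn = -1518.0 kJ/mol

ΔH°rxn = Σ nΔHf°(products) − Σ nΔHf°(reactants).
Products: 2·(-241.8) + 2·(-814.0) = -2111.6
Reactants: 2·(-296.8) + 3·(+0.0) + 4·(+0.0) = -593.6
ΔH_rxn = (-2111.6) − (-593.6) = -1518.0 kJ/mol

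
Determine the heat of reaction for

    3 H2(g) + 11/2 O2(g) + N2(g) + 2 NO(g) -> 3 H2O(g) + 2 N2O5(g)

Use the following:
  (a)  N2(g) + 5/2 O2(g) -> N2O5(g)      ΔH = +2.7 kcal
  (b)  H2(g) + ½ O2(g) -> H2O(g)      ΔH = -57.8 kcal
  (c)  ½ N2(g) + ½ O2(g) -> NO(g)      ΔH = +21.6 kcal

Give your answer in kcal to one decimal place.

(a) × 2: (2)·(+2.7) = +5.4 kcal
(b) × 3: (3)·(-57.8) = -173.4 kcal
(c) reversed and × 2: (-2)·(+21.6) = -43.2 kcal
Since enthalpy is a state function, ΔH = (+5.4) + (-173.4) + (-43.2) = -211.2 kcal

ΔH = -211.2 kcal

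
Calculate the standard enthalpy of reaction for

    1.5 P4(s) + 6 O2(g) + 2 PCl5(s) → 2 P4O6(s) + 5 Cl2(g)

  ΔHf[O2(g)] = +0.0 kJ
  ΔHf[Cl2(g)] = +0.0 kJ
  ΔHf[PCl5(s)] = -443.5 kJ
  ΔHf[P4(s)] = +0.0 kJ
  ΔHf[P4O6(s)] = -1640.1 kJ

ΔH°rxn = -2393.2 kJ

Products: 2·(-1640.1) + 5·(+0.0) = -3280.2
Reactants: 3/2·(+0.0) + 6·(+0.0) + 2·(-443.5) = -887.0
ΔH°rxn = (-3280.2) − (-887.0) = -2393.2 kJ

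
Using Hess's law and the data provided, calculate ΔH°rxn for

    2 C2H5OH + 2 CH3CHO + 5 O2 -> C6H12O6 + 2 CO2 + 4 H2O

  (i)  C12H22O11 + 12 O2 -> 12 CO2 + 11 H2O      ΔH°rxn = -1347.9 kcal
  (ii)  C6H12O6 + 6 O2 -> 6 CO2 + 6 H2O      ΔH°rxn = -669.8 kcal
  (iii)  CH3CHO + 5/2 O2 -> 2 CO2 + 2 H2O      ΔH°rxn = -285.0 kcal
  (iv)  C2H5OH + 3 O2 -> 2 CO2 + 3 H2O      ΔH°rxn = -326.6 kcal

ΔH°rxn = -553.4 kcal

(i): not needed (C12H22O11 appears nowhere else).
(ii) reversed (C6H12O6 must end up as a product): +669.8 kcal
(iii) × 2 (×2 to match 2 CH3CHO in the target): (2)·(-285.0) = -570.0 kcal
(iv) × 2 (×2 to match 2 C2H5OH in the target): (2)·(-326.6) = -653.2 kcal
ΔH°rxn = (-1)·(-669.8) + (2)·(-285.0) + (2)·(-326.6) = -553.4 kcal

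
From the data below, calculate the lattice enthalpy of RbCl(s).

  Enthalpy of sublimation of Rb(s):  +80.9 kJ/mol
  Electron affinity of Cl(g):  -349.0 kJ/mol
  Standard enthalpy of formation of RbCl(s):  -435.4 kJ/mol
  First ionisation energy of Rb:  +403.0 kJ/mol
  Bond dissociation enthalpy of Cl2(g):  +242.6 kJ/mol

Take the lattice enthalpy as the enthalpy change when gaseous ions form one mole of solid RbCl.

ΔHf° = 1·ΔHsub + 1·(ΣIE) + 1/2·D(Cl2) + 1·EA + U
-435.4 = 1·(+80.9) + 1·(+403.0) + 1/2·(+242.6) + 1·(-349.0) + U
U = -435.4 − (+256.2) = -691.6 kJ/mol

U = -691.6 kJ/mol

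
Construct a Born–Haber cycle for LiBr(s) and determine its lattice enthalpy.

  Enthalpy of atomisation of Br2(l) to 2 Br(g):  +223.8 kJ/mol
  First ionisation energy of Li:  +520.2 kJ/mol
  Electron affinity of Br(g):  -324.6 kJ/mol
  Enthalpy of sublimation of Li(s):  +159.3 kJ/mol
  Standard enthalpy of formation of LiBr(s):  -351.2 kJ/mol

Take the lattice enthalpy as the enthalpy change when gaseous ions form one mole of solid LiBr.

U = -818.0 kJ/mol

ΔHf° = 1·ΔHsub + 1·(ΣIE) + 1/2·D(Br2) + 1·EA + U
-351.2 = 1·(+159.3) + 1·(+520.2) + 1/2·(+223.8) + 1·(-324.6) + U
U = -351.2 − (+466.8) = -818.0 kJ/mol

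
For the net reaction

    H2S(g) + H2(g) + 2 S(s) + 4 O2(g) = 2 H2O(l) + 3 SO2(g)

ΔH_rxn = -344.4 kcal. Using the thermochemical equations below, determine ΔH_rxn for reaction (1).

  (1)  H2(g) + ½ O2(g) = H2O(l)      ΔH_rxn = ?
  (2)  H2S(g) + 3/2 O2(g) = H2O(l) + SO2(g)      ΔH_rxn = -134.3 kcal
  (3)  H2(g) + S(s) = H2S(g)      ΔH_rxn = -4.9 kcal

ΔH_rxn = -68.3 kcal

(1) reversed: contributes −x
(2) × 3 (×3 to match 3 SO2(g) in the target): (3)·(-134.3) = -402.9 kcal
(3) × 2 (×2 to match 2 S(s) in the target): (2)·(-4.9) = -9.8 kcal
-344.4 = (-402.9) + (-9.8) − x
x = (-344.4 − (-412.7)) / (-1) = -68.3 kcal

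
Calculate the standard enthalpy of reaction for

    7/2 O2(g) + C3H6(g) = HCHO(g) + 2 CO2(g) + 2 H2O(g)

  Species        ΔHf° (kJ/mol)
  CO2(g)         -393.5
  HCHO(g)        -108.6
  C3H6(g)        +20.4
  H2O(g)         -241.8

ΔH° = -1399.6 kJ/mol

Products: 1·(-108.6) + 2·(-393.5) + 2·(-241.8) = -1379.2
Reactants: 7/2·(+0.0) + 1·(+20.4) = +20.4
ΔH° = (-1379.2) − (+20.4) = -1399.6 kJ/mol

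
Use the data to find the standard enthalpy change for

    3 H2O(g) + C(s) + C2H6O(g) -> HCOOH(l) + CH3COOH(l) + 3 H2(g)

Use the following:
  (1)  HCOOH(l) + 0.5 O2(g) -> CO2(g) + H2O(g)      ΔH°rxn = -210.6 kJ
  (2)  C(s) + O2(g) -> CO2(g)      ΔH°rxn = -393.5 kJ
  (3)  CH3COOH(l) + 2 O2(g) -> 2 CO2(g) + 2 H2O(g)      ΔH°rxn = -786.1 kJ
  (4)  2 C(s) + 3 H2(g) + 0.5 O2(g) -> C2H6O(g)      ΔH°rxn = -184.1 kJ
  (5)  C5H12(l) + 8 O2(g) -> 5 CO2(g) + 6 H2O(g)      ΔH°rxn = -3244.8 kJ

(1) reversed: +210.6 kJ
(2) × 3: (3)·(-393.5) = -1180.5 kJ
(3) reversed: +786.1 kJ
(4) reversed: +184.1 kJ
(5): not needed.
Combining the equations, ΔH°rxn = (+210.6) + (-1180.5) + (+786.1) + (+184.1) = 0.3 kJ

ΔH°rxn = 0.3 kJ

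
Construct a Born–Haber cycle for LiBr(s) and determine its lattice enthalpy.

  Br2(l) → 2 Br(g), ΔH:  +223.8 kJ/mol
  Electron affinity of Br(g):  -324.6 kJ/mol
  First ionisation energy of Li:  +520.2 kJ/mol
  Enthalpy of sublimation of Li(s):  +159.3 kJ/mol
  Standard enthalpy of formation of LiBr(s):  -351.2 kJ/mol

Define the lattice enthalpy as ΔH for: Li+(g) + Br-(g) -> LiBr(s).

ΔHf° = 1·ΔHsub + 1·(ΣIE) + 1/2·D(Br2) + 1·EA + U
-351.2 = 1·(+159.3) + 1·(+520.2) + 1/2·(+223.8) + 1·(-324.6) + U
U = -351.2 − (+466.8) = -818.0 kJ/mol

U = -818.0 kJ/mol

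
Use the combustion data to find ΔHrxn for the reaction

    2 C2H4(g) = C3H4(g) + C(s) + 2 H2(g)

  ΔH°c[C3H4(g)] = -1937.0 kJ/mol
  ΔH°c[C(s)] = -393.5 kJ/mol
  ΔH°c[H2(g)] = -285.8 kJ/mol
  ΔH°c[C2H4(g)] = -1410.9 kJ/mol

ΔHrxn = 80.3 kJ/mol

With combustion enthalpies, reactants minus products:
= [2·(-1410.9)] − [1·(-1937.0) + 1·(-393.5) + 2·(-285.8)]
= 80.3 kJ/mol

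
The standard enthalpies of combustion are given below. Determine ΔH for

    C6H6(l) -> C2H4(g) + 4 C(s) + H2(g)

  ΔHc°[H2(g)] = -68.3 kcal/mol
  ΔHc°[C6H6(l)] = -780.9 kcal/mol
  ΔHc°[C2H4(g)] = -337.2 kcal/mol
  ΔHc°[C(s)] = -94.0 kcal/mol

ΔH = 0.6 kcal/mol

Using ΔH = Σ nΔHc°(reactants) − Σ nΔHc°(products):
= [1·(-780.9)] − [1·(-337.2) + 4·(-94.0) + 1·(-68.3)]
= 0.6 kcal/mol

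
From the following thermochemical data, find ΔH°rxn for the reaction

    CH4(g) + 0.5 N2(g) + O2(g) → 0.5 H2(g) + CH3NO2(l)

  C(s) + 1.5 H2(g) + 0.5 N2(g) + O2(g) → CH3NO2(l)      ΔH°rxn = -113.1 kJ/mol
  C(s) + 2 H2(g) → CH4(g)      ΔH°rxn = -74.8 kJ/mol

equation 1 as written (CH3NO2(l) already on the product side): -113.1 kJ/mol
equation 2 reversed (CH4(g) must end up as a reactant): +74.8 kJ/mol
ΔH°rxn = (1)·(-113.1) + (-1)·(-74.8) = -38.3 kJ/mol

ΔH°rxn = -38.3 kJ/mol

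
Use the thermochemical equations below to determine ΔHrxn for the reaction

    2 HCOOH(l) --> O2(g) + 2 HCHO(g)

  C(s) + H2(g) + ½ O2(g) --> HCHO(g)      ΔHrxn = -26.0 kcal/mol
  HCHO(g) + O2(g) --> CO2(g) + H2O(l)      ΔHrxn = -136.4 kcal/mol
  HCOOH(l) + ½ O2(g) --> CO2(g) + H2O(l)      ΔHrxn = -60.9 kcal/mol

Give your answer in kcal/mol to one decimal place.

ΔHrxn = 151.0 kcal/mol

equation 1: not needed (C(s) appears nowhere else).
equation 2 reversed and × 2: (-2)·(-136.4) = +272.8 kcal/mol
equation 3 × 2 (×2 to match 2 HCOOH(l) in the target): (2)·(-60.9) = -121.8 kcal/mol
Summing the manipulated equations, ΔHrxn = (+272.8) + (-121.8) = 151.0 kcal/mol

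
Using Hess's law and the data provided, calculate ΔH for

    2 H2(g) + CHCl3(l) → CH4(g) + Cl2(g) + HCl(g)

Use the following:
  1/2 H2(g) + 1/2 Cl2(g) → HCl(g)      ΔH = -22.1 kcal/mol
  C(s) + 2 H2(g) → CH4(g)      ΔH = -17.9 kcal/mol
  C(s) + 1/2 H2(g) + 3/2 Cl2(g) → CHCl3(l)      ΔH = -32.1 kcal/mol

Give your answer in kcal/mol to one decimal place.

equation 1 as written (HCl(g) already on the product side): -22.1 kcal/mol
equation 2 as written (CH4(g) already on the product side): -17.9 kcal/mol
equation 3 reversed (reverse to put CHCl3(l) on the reactant side): +32.1 kcal/mol
Since enthalpy is a state function, ΔH = (-22.1) + (-17.9) + (+32.1) = -7.9 kcal/mol

ΔH = -7.9 kcal/mol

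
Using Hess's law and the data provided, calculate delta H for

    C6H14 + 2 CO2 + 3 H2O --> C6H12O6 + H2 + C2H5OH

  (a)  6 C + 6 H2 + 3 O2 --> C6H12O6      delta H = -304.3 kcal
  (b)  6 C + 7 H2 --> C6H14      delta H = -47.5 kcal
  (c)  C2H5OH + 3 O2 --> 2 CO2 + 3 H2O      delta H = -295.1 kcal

delta H = 38.3 kcal

(a) as written (C6H12O6 already on the product side): -304.3 kcal
(b) reversed (C6H14 must end up as a reactant): +47.5 kcal
(c) reversed (reverse to put C2H5OH on the product side): +295.1 kcal
Summing the manipulated equations, delta H = (-304.3) + (+47.5) + (+295.1) = 38.3 kcal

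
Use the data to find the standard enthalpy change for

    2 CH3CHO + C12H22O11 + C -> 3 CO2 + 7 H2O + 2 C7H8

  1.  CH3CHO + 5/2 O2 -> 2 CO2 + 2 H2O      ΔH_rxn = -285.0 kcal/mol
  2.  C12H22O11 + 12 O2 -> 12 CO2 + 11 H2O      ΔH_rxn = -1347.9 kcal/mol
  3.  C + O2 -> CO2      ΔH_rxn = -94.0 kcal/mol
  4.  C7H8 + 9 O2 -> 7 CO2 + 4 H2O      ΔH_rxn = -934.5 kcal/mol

ΔH_rxn = -142.9 kcal/mol

eq. 1 × 2 (scale by 2 for the 2 CH3CHO): (2)·(-285.0) = -570.0 kcal/mol
eq. 2 as written (C12H22O11 already on the reactant side): -1347.9 kcal/mol
eq. 3 as written (C already on the reactant side): -94.0 kcal/mol
eq. 4 reversed and × 2 (C7H8 must end up as a product; ×2 to match 2 C7H8 in the target): (-2)·(-934.5) = +1869.0 kcal/mol
By Hess's law, ΔH_rxn = (-570.0) + (-1347.9) + (-94.0) + (+1869.0) = -142.9 kcal/mol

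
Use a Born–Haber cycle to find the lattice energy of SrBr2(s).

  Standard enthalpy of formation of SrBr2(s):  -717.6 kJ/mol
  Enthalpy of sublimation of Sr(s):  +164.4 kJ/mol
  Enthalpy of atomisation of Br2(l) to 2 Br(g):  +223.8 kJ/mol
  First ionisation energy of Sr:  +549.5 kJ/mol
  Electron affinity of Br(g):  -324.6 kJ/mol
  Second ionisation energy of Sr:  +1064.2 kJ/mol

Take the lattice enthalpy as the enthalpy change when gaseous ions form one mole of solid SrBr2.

U = -2070.3 kJ/mol

ΔHf° = 1·ΔHsub + 1·(ΣIE) + 1·D(Br2) + 2·EA + U
-717.6 = 1·(+164.4) + 1·(+1613.7) + 1·(+223.8) + 2·(-324.6) + U
U = -717.6 − (+1352.7) = -2070.3 kJ/mol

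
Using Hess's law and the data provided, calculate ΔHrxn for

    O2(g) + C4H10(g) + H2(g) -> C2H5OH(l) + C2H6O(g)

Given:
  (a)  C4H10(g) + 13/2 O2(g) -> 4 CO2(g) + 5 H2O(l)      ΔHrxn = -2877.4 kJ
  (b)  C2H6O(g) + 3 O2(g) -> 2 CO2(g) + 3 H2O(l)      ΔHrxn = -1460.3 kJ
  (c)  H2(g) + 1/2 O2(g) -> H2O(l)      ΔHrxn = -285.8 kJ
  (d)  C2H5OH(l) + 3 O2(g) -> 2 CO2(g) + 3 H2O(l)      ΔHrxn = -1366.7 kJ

ΔHrxn = -336.2 kJ

(a) as written: -2877.4 kJ
(b) reversed: +1460.3 kJ
(c) as written: -285.8 kJ
(d) reversed: +1366.7 kJ
ΔHrxn = (-2877.4) + (+1460.3) + (-285.8) + (+1366.7) = -336.2 kJ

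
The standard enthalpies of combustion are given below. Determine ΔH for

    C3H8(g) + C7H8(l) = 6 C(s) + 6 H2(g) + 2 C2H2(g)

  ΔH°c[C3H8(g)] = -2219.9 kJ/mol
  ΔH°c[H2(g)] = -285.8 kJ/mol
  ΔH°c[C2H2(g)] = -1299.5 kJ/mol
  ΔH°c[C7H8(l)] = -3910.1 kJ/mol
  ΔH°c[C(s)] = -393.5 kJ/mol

With combustion enthalpies, reactants minus products:
= [1·(-2219.9) + 1·(-3910.1)] − [6·(-393.5) + 6·(-285.8) + 2·(-1299.5)]
= 544.8 kJ/mol

ΔH = 544.8 kJ/mol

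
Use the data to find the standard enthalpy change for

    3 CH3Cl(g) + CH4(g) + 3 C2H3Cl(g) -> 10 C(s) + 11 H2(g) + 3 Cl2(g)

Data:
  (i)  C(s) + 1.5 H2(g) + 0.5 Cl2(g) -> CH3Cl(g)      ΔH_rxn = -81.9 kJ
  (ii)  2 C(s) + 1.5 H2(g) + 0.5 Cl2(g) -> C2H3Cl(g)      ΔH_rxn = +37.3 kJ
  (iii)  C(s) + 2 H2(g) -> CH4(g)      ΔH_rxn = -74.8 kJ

(i) reversed and × 3: (-3)·(-81.9) = +245.7 kJ
(ii) reversed and × 3: (-3)·(+37.3) = -111.9 kJ
(iii) reversed: +74.8 kJ
ΔH_rxn = (-3)·(-81.9) + (-3)·(+37.3) + (-1)·(-74.8) = 208.6 kJ

ΔH_rxn = 208.6 kJ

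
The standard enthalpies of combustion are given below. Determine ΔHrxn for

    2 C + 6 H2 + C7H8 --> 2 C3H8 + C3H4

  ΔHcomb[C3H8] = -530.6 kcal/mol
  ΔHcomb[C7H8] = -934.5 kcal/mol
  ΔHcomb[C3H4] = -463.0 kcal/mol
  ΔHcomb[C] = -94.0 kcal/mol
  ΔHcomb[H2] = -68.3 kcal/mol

Using ΔH = Σ nΔHc°(reactants) − Σ nΔHc°(products):
= [2·(-94.0) + 6·(-68.3) + 1·(-934.5)] − [2·(-530.6) + 1·(-463.0)]
= -8.1 kcal/mol

ΔHrxn = -8.1 kcal/mol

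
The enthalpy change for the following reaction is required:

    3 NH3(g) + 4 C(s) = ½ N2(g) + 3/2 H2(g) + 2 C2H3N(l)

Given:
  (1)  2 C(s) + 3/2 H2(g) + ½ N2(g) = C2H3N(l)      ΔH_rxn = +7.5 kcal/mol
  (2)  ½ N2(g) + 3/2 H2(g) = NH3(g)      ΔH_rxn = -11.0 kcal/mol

(1) × 2: (2)·(+7.5) = +15.0 kcal/mol
(2) reversed and × 3: (-3)·(-11.0) = +33.0 kcal/mol
By Hess's law, ΔH_rxn = (+15.0) + (+33.0) = 48.0 kcal/mol

ΔH_rxn = 48.0 kcal/mol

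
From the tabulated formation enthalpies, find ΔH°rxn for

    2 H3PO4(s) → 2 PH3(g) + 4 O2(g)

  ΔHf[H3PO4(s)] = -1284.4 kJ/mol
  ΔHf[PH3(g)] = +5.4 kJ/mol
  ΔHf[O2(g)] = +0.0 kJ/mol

ΔH°rxn = 2579.6 kJ/mol

Products: 2·(+5.4) + 4·(+0.0) = +10.8
Reactants: 2·(-1284.4) = -2568.8
ΔH°rxn = (+10.8) − (-2568.8) = 2579.6 kJ/mol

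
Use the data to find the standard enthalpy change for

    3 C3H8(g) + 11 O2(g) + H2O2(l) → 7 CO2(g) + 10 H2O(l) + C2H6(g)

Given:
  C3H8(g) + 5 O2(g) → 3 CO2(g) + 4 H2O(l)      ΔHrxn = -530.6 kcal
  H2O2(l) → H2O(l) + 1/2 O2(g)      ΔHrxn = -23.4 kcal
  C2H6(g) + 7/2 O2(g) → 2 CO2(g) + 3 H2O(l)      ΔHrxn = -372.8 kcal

ΔHrxn = -1242.4 kcal

equation 1 × 3: (3)·(-530.6) = -1591.8 kcal
equation 2 as written: -23.4 kcal
equation 3 reversed: +372.8 kcal
Combining the equations, ΔHrxn = (-1591.8) + (-23.4) + (+372.8) = -1242.4 kcal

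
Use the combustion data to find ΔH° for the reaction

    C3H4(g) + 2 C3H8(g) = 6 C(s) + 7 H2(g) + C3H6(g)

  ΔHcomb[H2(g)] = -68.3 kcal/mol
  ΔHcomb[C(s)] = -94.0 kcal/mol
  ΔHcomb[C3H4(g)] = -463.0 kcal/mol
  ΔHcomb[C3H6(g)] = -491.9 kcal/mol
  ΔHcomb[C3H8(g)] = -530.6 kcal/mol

ΔH° = 9.8 kcal/mol

Using ΔH = Σ nΔHc°(reactants) − Σ nΔHc°(products):
= [1·(-463.0) + 2·(-530.6)] − [6·(-94.0) + 7·(-68.3) + 1·(-491.9)]
= 9.8 kcal/mol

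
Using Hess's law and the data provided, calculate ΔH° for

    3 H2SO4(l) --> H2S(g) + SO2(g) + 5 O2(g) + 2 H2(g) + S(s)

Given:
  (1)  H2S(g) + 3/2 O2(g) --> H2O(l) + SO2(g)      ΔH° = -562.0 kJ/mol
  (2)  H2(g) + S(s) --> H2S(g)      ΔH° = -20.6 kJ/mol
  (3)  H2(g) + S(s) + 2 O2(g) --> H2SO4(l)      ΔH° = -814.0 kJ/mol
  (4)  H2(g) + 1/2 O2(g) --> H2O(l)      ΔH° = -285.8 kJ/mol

(1) as written (SO2(g) already on the product side): -562.0 kJ/mol
(2) × 2: (2)·(-20.6) = -41.2 kJ/mol
(3) reversed and × 3 (H2SO4(l) must end up as a reactant; scale by 3 for the 3 H2SO4(l)): (-3)·(-814.0) = +2442.0 kJ/mol
(4) reversed: +285.8 kJ/mol
Since enthalpy is a state function, ΔH° = (1)·(-562.0) + (2)·(-20.6) + (-3)·(-814.0) + (-1)·(-285.8) = 2124.6 kJ/mol

ΔH° = 2124.6 kJ/mol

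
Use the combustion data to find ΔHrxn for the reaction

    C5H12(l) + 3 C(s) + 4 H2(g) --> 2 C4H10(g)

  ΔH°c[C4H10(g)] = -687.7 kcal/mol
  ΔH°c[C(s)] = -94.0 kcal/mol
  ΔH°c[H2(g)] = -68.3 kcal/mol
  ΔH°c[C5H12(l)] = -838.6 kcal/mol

ΔHrxn = -18.4 kcal/mol

With combustion enthalpies, reactants minus products:
= [1·(-838.6) + 3·(-94.0) + 4·(-68.3)] − [2·(-687.7)]
= -18.4 kcal/mol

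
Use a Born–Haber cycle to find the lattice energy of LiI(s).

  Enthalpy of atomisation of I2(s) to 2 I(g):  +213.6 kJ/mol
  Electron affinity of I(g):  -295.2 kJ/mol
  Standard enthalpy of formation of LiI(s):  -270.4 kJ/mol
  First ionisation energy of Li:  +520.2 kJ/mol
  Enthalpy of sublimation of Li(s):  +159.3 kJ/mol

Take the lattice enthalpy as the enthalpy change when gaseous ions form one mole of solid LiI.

ΔHf° = 1·ΔHsub + 1·(ΣIE) + 1/2·D(I2) + 1·EA + U
-270.4 = 1·(+159.3) + 1·(+520.2) + 1/2·(+213.6) + 1·(-295.2) + U
U = -270.4 − (+491.1) = -761.5 kJ/mol

U = -761.5 kJ/mol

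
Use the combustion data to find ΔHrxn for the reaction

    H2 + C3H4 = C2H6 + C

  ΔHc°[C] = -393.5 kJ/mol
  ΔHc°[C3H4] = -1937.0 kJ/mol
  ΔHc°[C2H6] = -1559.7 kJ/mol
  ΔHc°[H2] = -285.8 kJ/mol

Using ΔH = Σ nΔHc°(reactants) − Σ nΔHc°(products):
= [1·(-285.8) + 1·(-1937.0)] − [1·(-1559.7) + 1·(-393.5)]
= -269.6 kJ/mol

ΔHrxn = -269.6 kJ/mol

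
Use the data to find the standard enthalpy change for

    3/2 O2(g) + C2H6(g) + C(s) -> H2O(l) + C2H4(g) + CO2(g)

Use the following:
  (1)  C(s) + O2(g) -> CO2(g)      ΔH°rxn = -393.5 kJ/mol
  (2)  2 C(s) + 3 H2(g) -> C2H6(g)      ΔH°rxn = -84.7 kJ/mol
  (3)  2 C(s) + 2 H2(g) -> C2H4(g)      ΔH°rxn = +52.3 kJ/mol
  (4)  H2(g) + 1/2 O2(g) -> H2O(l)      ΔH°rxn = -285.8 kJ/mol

(1) as written: -393.5 kJ/mol
(2) reversed: +84.7 kJ/mol
(3) as written: +52.3 kJ/mol
(4) as written: -285.8 kJ/mol
Combining the equations, ΔH°rxn = (1)·(-393.5) + (-1)·(-84.7) + (1)·(+52.3) + (1)·(-285.8) = -542.3 kJ/mol

ΔH°rxn = -542.3 kJ/mol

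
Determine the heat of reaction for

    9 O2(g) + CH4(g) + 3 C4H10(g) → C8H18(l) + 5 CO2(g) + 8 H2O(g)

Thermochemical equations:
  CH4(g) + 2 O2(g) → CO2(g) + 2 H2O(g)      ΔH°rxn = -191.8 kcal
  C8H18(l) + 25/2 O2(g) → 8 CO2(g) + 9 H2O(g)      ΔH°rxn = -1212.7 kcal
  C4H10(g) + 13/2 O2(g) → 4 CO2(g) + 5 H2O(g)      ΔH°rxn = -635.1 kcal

equation 1 as written (CH4(g) already on the reactant side): -191.8 kcal
equation 2 reversed (reverse to put C8H18(l) on the product side): +1212.7 kcal
equation 3 × 3 (scale by 3 for the 3 C4H10(g)): (3)·(-635.1) = -1905.3 kcal
ΔH°rxn = (-191.8) + (+1212.7) + (-1905.3) = -884.4 kcal

ΔH°rxn = -884.4 kcal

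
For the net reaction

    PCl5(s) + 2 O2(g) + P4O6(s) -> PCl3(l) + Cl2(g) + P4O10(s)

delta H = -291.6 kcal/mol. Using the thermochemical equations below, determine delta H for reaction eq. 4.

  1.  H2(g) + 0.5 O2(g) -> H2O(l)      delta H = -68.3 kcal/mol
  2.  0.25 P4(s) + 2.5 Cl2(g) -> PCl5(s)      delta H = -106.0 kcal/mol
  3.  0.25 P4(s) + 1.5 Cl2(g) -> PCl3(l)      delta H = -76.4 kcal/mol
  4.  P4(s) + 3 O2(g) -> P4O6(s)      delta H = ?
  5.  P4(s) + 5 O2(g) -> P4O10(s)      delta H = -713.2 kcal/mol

eq. 1: not needed (H2(g) appears nowhere else).
eq. 2 reversed (PCl5(s) must end up as a reactant): +106.0 kcal/mol
eq. 3 as written (PCl3(l) already on the product side): -76.4 kcal/mol
eq. 4 reversed (P4O6(s) must end up as a reactant): contributes −x
eq. 5 as written (P4O10(s) already on the product side): -713.2 kcal/mol
-291.6 = (+106.0) + (-76.4) + (-713.2) − x
x = (-291.6 − (-683.6)) / (-1) = -392.0 kcal/mol

delta H = -392.0 kcal/mol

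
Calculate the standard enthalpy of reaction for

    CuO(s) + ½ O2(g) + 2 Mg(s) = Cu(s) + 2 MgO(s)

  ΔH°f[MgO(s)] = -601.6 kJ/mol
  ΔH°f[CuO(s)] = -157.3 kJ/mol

ΔHrxn = -1045.9 kJ/mol

Products: 1·(+0.0) + 2·(-601.6) = -1203.2
Reactants: 1·(-157.3) + 1/2·(+0.0) + 2·(+0.0) = -157.3
ΔHrxn = (-1203.2) − (-157.3) = -1045.9 kJ/mol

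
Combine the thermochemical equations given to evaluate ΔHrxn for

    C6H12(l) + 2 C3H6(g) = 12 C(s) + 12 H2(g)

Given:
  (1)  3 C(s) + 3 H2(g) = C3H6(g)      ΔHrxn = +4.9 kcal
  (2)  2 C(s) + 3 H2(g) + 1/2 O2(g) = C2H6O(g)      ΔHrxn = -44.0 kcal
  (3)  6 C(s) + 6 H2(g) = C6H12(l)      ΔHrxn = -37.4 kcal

(1) reversed and × 2: (-2)·(+4.9) = -9.8 kcal
(2): not needed.
(3) reversed: +37.4 kcal
ΔHrxn = (-2)·(+4.9) + (-1)·(-37.4) = 27.6 kcal

ΔHrxn = 27.6 kcal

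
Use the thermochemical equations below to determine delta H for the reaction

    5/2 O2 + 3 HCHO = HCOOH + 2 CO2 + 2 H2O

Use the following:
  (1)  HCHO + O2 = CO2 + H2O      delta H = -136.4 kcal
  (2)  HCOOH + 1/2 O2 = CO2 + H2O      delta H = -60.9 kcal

(1) × 3: (3)·(-136.4) = -409.2 kcal
(2) reversed: +60.9 kcal
Since enthalpy is a state function, delta H = (3)·(-136.4) + (-1)·(-60.9) = -348.3 kcal

delta H = -348.3 kcal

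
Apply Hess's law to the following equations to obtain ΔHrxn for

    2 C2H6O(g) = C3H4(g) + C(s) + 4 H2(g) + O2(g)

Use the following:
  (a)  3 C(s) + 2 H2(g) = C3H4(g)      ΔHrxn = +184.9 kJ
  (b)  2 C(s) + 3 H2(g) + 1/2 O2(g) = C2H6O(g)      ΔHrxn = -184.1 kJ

(a) as written (C3H4(g) already on the product side): +184.9 kJ
(b) reversed and × 2 (reverse to put C2H6O(g) on the reactant side; scale by 2 for the 2 C2H6O(g)): (-2)·(-184.1) = +368.2 kJ
By Hess's law, ΔHrxn = (1)·(+184.9) + (-2)·(-184.1) = 553.1 kJ

ΔHrxn = 553.1 kJ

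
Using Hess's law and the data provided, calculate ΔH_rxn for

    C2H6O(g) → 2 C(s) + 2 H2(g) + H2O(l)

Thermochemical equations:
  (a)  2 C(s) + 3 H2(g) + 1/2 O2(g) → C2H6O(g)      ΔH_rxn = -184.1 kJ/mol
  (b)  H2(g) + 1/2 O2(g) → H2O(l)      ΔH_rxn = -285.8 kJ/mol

(a) reversed (C2H6O(g) must end up as a reactant): +184.1 kJ/mol
(b) as written (H2O(l) already on the product side): -285.8 kJ/mol
ΔH_rxn = (-1)·(-184.1) + (1)·(-285.8) = -101.7 kJ/mol

ΔH_rxn = -101.7 kJ/mol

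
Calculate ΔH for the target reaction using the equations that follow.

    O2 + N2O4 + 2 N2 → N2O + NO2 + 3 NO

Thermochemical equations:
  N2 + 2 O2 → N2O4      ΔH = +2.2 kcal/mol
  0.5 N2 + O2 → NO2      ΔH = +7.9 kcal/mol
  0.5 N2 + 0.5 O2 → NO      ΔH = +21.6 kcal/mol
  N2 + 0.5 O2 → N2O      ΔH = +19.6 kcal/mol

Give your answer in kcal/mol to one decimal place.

ΔH = 90.1 kcal/mol

equation 1 reversed (reverse to put N2O4 on the reactant side): -2.2 kcal/mol
equation 2 as written (NO2 already on the product side): +7.9 kcal/mol
equation 3 × 3 (scale by 3 for the 3 NO): (3)·(+21.6) = +64.8 kcal/mol
equation 4 as written (N2O already on the product side): +19.6 kcal/mol
By Hess's law, ΔH = (-1)·(+2.2) + (1)·(+7.9) + (3)·(+21.6) + (1)·(+19.6) = 90.1 kcal/mol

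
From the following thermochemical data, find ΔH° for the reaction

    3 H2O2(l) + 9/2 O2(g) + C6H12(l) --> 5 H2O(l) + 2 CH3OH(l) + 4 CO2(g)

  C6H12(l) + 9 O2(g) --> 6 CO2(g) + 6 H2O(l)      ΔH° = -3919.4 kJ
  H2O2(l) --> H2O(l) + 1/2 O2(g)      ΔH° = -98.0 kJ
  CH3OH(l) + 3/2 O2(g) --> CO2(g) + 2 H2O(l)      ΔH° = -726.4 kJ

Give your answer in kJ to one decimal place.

ΔH° = -2760.6 kJ

equation 1 as written (C6H12(l) already on the reactant side): -3919.4 kJ
equation 2 × 3 (×3 to match 3 H2O2(l) in the target): (3)·(-98.0) = -294.0 kJ
equation 3 reversed and × 2 (reverse to put CH3OH(l) on the product side; scale by 2 for the 2 CH3OH(l)): (-2)·(-726.4) = +1452.8 kJ
Since enthalpy is a state function, ΔH° = (1)·(-3919.4) + (3)·(-98.0) + (-2)·(-726.4) = -2760.6 kJ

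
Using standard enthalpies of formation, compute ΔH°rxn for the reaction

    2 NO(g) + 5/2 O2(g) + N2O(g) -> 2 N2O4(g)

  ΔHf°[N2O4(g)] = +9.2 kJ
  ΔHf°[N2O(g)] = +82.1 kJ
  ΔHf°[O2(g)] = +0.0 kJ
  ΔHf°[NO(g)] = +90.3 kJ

Products: 2·(+9.2) = +18.4
Reactants: 2·(+90.3) + 5/2·(+0.0) + 1·(+82.1) = +262.7
ΔH°rxn = (+18.4) − (+262.7) = -244.3 kJ

ΔH°rxn = -244.3 kJ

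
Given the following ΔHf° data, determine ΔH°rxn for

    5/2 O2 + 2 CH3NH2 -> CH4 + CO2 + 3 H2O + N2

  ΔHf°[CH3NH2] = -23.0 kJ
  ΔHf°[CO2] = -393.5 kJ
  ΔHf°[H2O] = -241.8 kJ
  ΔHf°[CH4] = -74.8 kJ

ΔH°rxn = -1147.7 kJ

Products: 1·(-74.8) + 1·(-393.5) + 3·(-241.8) + 1·(+0.0) = -1193.7
Reactants: 5/2·(+0.0) + 2·(-23.0) = -46.0
ΔH°rxn = (-1193.7) − (-46.0) = -1147.7 kJ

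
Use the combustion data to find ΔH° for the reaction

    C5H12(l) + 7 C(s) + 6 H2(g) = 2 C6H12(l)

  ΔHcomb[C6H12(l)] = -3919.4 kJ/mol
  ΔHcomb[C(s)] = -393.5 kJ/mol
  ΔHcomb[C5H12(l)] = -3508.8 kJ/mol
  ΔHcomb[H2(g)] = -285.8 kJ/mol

ΔH° = -139.3 kJ/mol

With combustion enthalpies, reactants minus products:
= [1·(-3508.8) + 7·(-393.5) + 6·(-285.8)] − [2·(-3919.4)]
= -139.3 kJ/mol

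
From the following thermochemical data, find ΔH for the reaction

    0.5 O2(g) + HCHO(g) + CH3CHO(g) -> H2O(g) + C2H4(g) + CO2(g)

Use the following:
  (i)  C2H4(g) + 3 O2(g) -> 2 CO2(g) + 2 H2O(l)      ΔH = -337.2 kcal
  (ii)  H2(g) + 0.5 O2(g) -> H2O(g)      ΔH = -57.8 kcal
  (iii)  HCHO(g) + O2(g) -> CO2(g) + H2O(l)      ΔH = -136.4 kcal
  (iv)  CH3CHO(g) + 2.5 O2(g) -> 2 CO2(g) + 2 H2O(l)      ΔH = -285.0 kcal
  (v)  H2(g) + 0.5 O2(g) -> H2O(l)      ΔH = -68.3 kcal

(i) reversed (C2H4(g) must end up as a product): +337.2 kcal
(ii) as written (H2O(g) already on the product side): -57.8 kcal
(iii) as written (HCHO(g) already on the reactant side): -136.4 kcal
(iv) as written (CH3CHO(g) already on the reactant side): -285.0 kcal
(v) reversed: +68.3 kcal
ΔH = (-1)·(-337.2) + (1)·(-57.8) + (1)·(-136.4) + (1)·(-285.0) + (-1)·(-68.3) = -73.7 kcal

ΔH = -73.7 kcal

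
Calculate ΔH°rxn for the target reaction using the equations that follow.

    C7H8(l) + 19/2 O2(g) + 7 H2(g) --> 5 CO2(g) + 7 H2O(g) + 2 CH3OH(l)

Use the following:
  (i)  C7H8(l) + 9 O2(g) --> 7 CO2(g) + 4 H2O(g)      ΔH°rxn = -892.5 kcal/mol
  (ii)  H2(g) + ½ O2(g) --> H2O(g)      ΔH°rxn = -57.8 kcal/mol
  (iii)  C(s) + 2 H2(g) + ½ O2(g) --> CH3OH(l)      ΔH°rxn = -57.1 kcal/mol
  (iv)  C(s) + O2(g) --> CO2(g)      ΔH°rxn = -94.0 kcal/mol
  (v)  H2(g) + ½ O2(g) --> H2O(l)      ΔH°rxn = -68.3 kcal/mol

ΔH°rxn = -992.1 kcal/mol

(i) as written: -892.5 kcal/mol
(ii) × 3: (3)·(-57.8) = -173.4 kcal/mol
(iii) × 2: (2)·(-57.1) = -114.2 kcal/mol
(iv) reversed and × 2: (-2)·(-94.0) = +188.0 kcal/mol
(v): not needed.
ΔH°rxn = (1)·(-892.5) + (3)·(-57.8) + (2)·(-57.1) + (-2)·(-94.0) = -992.1 kcal/mol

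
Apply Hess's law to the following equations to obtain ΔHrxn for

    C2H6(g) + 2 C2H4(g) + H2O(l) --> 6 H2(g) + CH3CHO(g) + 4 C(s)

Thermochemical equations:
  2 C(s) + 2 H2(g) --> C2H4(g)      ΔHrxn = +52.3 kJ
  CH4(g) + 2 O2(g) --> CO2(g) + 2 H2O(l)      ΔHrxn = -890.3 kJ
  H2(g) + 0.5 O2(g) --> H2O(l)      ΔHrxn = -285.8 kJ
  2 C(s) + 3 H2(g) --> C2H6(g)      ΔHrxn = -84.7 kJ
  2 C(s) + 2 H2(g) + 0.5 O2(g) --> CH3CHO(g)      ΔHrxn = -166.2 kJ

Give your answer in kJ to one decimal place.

equation 1 reversed and × 2: (-2)·(+52.3) = -104.6 kJ
equation 2: not needed.
equation 3 reversed: +285.8 kJ
equation 4 reversed: +84.7 kJ
equation 5 as written: -166.2 kJ
Combining the equations, ΔHrxn = (-104.6) + (+285.8) + (+84.7) + (-166.2) = 99.7 kJ

ΔHrxn = 99.7 kJ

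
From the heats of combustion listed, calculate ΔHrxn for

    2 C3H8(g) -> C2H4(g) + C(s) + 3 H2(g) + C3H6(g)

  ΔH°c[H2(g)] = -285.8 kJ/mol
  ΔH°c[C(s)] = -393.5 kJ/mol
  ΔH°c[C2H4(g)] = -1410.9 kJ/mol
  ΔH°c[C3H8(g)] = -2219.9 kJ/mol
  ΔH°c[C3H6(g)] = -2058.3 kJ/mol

With combustion enthalpies, reactants minus products:
= [2·(-2219.9)] − [1·(-1410.9) + 1·(-393.5) + 3·(-285.8) + 1·(-2058.3)]
= 280.3 kJ/mol

ΔHrxn = 280.3 kJ/mol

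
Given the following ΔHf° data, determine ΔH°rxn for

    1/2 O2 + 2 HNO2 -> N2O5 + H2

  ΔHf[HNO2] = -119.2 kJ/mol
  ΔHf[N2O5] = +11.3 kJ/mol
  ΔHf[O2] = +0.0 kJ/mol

Products: 1·(+11.3) + 1·(+0.0) = +11.3
Reactants: 1/2·(+0.0) + 2·(-119.2) = -238.4
ΔH°rxn = (+11.3) − (-238.4) = 249.7 kJ/mol

ΔH°rxn = 249.7 kJ/mol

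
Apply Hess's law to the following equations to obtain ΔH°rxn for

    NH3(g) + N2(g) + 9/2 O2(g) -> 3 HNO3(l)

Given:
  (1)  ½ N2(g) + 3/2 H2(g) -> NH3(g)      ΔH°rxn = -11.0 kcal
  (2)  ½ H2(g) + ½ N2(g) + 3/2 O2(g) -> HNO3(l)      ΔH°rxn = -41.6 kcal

(1) reversed (NH3(g) must end up as a reactant): +11.0 kcal
(2) × 3 (scale by 3 for the 3 HNO3(l)): (3)·(-41.6) = -124.8 kcal
ΔH°rxn = (-1)·(-11.0) + (3)·(-41.6) = -113.8 kcal

ΔH°rxn = -113.8 kcal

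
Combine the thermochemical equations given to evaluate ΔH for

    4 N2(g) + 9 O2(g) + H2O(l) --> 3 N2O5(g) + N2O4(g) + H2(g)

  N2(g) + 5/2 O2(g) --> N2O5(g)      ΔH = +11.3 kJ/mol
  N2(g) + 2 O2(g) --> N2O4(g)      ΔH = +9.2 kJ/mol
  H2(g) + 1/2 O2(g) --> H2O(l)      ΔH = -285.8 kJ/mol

equation 1 × 3: (3)·(+11.3) = +33.9 kJ/mol
equation 2 as written: +9.2 kJ/mol
equation 3 reversed: +285.8 kJ/mol
Combining the equations, ΔH = (3)·(+11.3) + (1)·(+9.2) + (-1)·(-285.8) = 328.9 kJ/mol

ΔH = 328.9 kJ/mol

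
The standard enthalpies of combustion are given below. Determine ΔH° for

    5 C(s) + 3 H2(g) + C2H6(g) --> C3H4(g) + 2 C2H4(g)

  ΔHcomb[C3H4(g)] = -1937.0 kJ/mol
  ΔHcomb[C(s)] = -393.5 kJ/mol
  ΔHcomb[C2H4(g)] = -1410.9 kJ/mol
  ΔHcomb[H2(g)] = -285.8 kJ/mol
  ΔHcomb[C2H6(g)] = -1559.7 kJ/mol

Using ΔH = Σ nΔHc°(reactants) − Σ nΔHc°(products):
= [5·(-393.5) + 3·(-285.8) + 1·(-1559.7)] − [1·(-1937.0) + 2·(-1410.9)]
= 374.2 kJ/mol

ΔH° = 374.2 kJ/mol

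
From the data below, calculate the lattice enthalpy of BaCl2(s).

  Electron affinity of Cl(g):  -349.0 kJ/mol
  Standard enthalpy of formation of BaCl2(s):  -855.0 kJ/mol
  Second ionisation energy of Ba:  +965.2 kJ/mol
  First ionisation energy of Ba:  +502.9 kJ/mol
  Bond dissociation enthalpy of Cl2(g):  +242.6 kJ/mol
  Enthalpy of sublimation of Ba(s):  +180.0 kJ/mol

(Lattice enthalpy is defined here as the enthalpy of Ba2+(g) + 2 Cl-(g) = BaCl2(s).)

U = -2047.7 kJ/mol

ΔHf° = 1·ΔHsub + 1·(ΣIE) + 1·D(Cl2) + 2·EA + U
-855.0 = 1·(+180.0) + 1·(+1468.1) + 1·(+242.6) + 2·(-349.0) + U
U = -855.0 − (+1192.7) = -2047.7 kJ/mol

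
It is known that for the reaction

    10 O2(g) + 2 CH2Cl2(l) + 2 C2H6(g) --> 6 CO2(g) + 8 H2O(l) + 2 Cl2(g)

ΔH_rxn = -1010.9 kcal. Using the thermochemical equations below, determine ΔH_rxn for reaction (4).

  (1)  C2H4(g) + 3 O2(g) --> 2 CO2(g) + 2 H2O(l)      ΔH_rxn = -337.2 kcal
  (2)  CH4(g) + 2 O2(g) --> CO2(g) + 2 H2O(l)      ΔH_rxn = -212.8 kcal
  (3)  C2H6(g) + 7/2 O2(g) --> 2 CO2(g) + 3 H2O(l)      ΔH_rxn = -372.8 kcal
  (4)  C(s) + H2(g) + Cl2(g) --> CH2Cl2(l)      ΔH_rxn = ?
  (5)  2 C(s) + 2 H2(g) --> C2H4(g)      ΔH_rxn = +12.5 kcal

ΔH_rxn = -29.7 kcal

(1) as written: -337.2 kcal
(2): not needed.
(3) × 2: (2)·(-372.8) = -745.6 kcal
(4) reversed and × 2: contributes −2·x
(5) as written: +12.5 kcal
-1010.9 = (-337.2) + (-745.6) + (+12.5) − 2·x
x = (-1010.9 − (-1070.3)) / (-2) = -29.7 kcal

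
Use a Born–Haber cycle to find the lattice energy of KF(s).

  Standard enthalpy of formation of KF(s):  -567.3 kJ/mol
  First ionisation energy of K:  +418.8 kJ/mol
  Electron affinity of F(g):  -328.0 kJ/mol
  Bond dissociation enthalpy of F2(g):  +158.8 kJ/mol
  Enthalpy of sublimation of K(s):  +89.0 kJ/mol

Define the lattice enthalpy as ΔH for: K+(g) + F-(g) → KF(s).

U = -826.5 kJ/mol

ΔHf° = 1·ΔHsub + 1·(ΣIE) + 1/2·D(F2) + 1·EA + U
-567.3 = 1·(+89.0) + 1·(+418.8) + 1/2·(+158.8) + 1·(-328.0) + U
U = -567.3 − (+259.2) = -826.5 kJ/mol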